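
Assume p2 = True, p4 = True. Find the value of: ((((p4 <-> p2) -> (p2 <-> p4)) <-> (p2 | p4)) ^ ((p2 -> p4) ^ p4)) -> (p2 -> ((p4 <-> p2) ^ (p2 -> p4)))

False

p4 <-> p2 = True <-> True = True
p2 <-> p4 = True <-> True = True
(p4 <-> p2) -> (p2 <-> p4) = True -> True = True
p2 | p4 = True | True = True
((p4 <-> p2) -> (p2 <-> p4)) <-> (p2 | p4) = True <-> True = True
p2 -> p4 = True -> True = True
(p2 -> p4) ^ p4 = True ^ True = False
(((p4 <-> p2) -> (p2 <-> p4)) <-> (p2 | p4)) ^ ((p2 -> p4) ^ p4) = True ^ False = True
p4 <-> p2 = True <-> True = True
p2 -> p4 = True -> True = True
(p4 <-> p2) ^ (p2 -> p4) = True ^ True = False
p2 -> ((p4 <-> p2) ^ (p2 -> p4)) = True -> False = False
((((p4 <-> p2) -> (p2 <-> p4)) <-> (p2 | p4)) ^ ((p2 -> p4) ^ p4)) -> (p2 -> ((p4 <-> p2) ^ (p2 -> p4))) = True -> False = False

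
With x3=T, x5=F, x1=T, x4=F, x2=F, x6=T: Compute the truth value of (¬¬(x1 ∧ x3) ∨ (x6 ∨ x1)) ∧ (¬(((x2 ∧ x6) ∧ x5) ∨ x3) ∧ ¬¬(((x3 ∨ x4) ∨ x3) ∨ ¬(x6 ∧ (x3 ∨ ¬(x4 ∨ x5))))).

x1 ∧ x3 = T ∧ T = T
¬(x1 ∧ x3) = ¬T = F
¬¬(x1 ∧ x3) = ¬F = T
x6 ∨ x1 = T ∨ T = T
¬¬(x1 ∧ x3) ∨ (x6 ∨ x1) = T ∨ T = T
x2 ∧ x6 = F ∧ T = F
(x2 ∧ x6) ∧ x5 = F ∧ F = F
((x2 ∧ x6) ∧ x5) ∨ x3 = F ∨ T = T
¬(((x2 ∧ x6) ∧ x5) ∨ x3) = ¬T = F
x3 ∨ x4 = T ∨ F = T
(x3 ∨ x4) ∨ x3 = T ∨ T = T
x4 ∨ x5 = F ∨ F = F
¬(x4 ∨ x5) = ¬F = T
x3 ∨ ¬(x4 ∨ x5) = T ∨ T = T
x6 ∧ (x3 ∨ ¬(x4 ∨ x5)) = T ∧ T = T
¬(x6 ∧ (x3 ∨ ¬(x4 ∨ x5))) = ¬T = F
((x3 ∨ x4) ∨ x3) ∨ ¬(x6 ∧ (x3 ∨ ¬(x4 ∨ x5))) = T ∨ F = T
¬(((x3 ∨ x4) ∨ x3) ∨ ¬(x6 ∧ (x3 ∨ ¬(x4 ∨ x5)))) = ¬T = F
¬¬(((x3 ∨ x4) ∨ x3) ∨ ¬(x6 ∧ (x3 ∨ ¬(x4 ∨ x5)))) = ¬F = T
¬(((x2 ∧ x6) ∧ x5) ∨ x3) ∧ ¬¬(((x3 ∨ x4) ∨ x3) ∨ ¬(x6 ∧ (x3 ∨ ¬(x4 ∨ x5)))) = F ∧ T = F
(¬¬(x1 ∧ x3) ∨ (x6 ∨ x1)) ∧ (¬(((x2 ∧ x6) ∧ x5) ∨ x3) ∧ ¬¬(((x3 ∨ x4) ∨ x3) ∨ ¬(x6 ∧ (x3 ∨ ¬(x4 ∨ x5))))) = T ∧ F = F

F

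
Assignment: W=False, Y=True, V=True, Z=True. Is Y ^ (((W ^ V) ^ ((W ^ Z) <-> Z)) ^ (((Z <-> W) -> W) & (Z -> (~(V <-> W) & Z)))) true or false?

W ^ V = False ^ True = True
W ^ Z = False ^ True = True
(W ^ Z) <-> Z = True <-> True = True
(W ^ V) ^ ((W ^ Z) <-> Z) = True ^ True = False
Z <-> W = True <-> False = False
(Z <-> W) -> W = False -> False = True
V <-> W = True <-> False = False
~(V <-> W) = ~False = True
~(V <-> W) & Z = True & True = True
Z -> (~(V <-> W) & Z) = True -> True = True
((Z <-> W) -> W) & (Z -> (~(V <-> W) & Z)) = True & True = True
((W ^ V) ^ ((W ^ Z) <-> Z)) ^ (((Z <-> W) -> W) & (Z -> (~(V <-> W) & Z))) = False ^ True = True
Y ^ (((W ^ V) ^ ((W ^ Z) <-> Z)) ^ (((Z <-> W) -> W) & (Z -> (~(V <-> W) & Z)))) = True ^ True = False

False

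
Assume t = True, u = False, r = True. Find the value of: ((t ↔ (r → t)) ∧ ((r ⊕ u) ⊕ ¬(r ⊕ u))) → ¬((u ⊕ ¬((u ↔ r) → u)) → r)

False

r → t = True → True = True
t ↔ (r → t) = True ↔ True = True
r ⊕ u = True ⊕ False = True
r ⊕ u = True ⊕ False = True
¬(r ⊕ u) = ¬True = False
(r ⊕ u) ⊕ ¬(r ⊕ u) = True ⊕ False = True
(t ↔ (r → t)) ∧ ((r ⊕ u) ⊕ ¬(r ⊕ u)) = True ∧ True = True
u ↔ r = False ↔ True = False
(u ↔ r) → u = False → False = True
¬((u ↔ r) → u) = ¬True = False
u ⊕ ¬((u ↔ r) → u) = False ⊕ False = False
(u ⊕ ¬((u ↔ r) → u)) → r = False → True = True
¬((u ⊕ ¬((u ↔ r) → u)) → r) = ¬True = False
((t ↔ (r → t)) ∧ ((r ⊕ u) ⊕ ¬(r ⊕ u))) → ¬((u ⊕ ¬((u ↔ r) → u)) → r) = True → False = False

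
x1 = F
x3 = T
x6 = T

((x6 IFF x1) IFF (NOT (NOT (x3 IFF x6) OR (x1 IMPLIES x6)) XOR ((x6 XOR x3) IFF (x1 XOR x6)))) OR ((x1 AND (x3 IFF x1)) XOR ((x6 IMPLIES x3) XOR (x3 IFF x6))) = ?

x6 IFF x1 = T IFF F = F
x3 IFF x6 = T IFF T = T
NOT (x3 IFF x6) = NOT T = F
x1 IMPLIES x6 = F IMPLIES T = T
NOT (x3 IFF x6) OR (x1 IMPLIES x6) = F OR T = T
NOT (NOT (x3 IFF x6) OR (x1 IMPLIES x6)) = NOT T = F
x6 XOR x3 = T XOR T = F
x1 XOR x6 = F XOR T = T
(x6 XOR x3) IFF (x1 XOR x6) = F IFF T = F
NOT (NOT (x3 IFF x6) OR (x1 IMPLIES x6)) XOR ((x6 XOR x3) IFF (x1 XOR x6)) = F XOR F = F
(x6 IFF x1) IFF (NOT (NOT (x3 IFF x6) OR (x1 IMPLIES x6)) XOR ((x6 XOR x3) IFF (x1 XOR x6))) = F IFF F = T
x3 IFF x1 = T IFF F = F
x1 AND (x3 IFF x1) = F AND F = F
x6 IMPLIES x3 = T IMPLIES T = T
x3 IFF x6 = T IFF T = T
(x6 IMPLIES x3) XOR (x3 IFF x6) = T XOR T = F
(x1 AND (x3 IFF x1)) XOR ((x6 IMPLIES x3) XOR (x3 IFF x6)) = F XOR F = F
((x6 IFF x1) IFF (NOT (NOT (x3 IFF x6) OR (x1 IMPLIES x6)) XOR ((x6 XOR x3) IFF (x1 XOR x6)))) OR ((x1 AND (x3 IFF x1)) XOR ((x6 IMPLIES x3) XOR (x3 IFF x6))) = T OR F = T

T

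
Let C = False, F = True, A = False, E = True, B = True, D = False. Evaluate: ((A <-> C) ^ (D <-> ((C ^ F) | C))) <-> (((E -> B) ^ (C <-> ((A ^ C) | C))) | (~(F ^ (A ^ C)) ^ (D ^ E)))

A <-> C = False <-> False = True
C ^ F = False ^ True = True
(C ^ F) | C = True | False = True
D <-> ((C ^ F) | C) = False <-> True = False
(A <-> C) ^ (D <-> ((C ^ F) | C)) = True ^ False = True
E -> B = True -> True = True
A ^ C = False ^ False = False
(A ^ C) | C = False | False = False
C <-> ((A ^ C) | C) = False <-> False = True
(E -> B) ^ (C <-> ((A ^ C) | C)) = True ^ True = False
A ^ C = False ^ False = False
F ^ (A ^ C) = True ^ False = True
~(F ^ (A ^ C)) = ~True = False
D ^ E = False ^ True = True
~(F ^ (A ^ C)) ^ (D ^ E) = False ^ True = True
((E -> B) ^ (C <-> ((A ^ C) | C))) | (~(F ^ (A ^ C)) ^ (D ^ E)) = False | True = True
((A <-> C) ^ (D <-> ((C ^ F) | C))) <-> (((E -> B) ^ (C <-> ((A ^ C) | C))) | (~(F ^ (A ^ C)) ^ (D ^ E))) = True <-> True = True

True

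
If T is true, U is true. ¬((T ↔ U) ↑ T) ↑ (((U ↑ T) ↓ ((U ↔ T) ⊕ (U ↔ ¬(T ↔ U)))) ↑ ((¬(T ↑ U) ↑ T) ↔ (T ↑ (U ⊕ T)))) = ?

T ↔ U = True ↔ True = True
(T ↔ U) ↑ T = True ↑ True = False
¬((T ↔ U) ↑ T) = ¬False = True
U ↑ T = True ↑ True = False
U ↔ T = True ↔ True = True
T ↔ U = True ↔ True = True
¬(T ↔ U) = ¬True = False
U ↔ ¬(T ↔ U) = True ↔ False = False
(U ↔ T) ⊕ (U ↔ ¬(T ↔ U)) = True ⊕ False = True
(U ↑ T) ↓ ((U ↔ T) ⊕ (U ↔ ¬(T ↔ U))) = False ↓ True = False
T ↑ U = True ↑ True = False
¬(T ↑ U) = ¬False = True
¬(T ↑ U) ↑ T = True ↑ True = False
U ⊕ T = True ⊕ True = False
T ↑ (U ⊕ T) = True ↑ False = True
(¬(T ↑ U) ↑ T) ↔ (T ↑ (U ⊕ T)) = False ↔ True = False
((U ↑ T) ↓ ((U ↔ T) ⊕ (U ↔ ¬(T ↔ U)))) ↑ ((¬(T ↑ U) ↑ T) ↔ (T ↑ (U ⊕ T))) = False ↑ False = True
¬((T ↔ U) ↑ T) ↑ (((U ↑ T) ↓ ((U ↔ T) ⊕ (U ↔ ¬(T ↔ U)))) ↑ ((¬(T ↑ U) ↑ T) ↔ (T ↑ (U ⊕ T)))) = True ↑ True = False

False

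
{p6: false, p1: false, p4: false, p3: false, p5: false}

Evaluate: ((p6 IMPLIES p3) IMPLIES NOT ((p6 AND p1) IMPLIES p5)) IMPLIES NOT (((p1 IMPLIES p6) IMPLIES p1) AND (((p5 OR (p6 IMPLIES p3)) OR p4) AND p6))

true

p6 IMPLIES p3 = false IMPLIES false = true
p6 AND p1 = false AND false = false
(p6 AND p1) IMPLIES p5 = false IMPLIES false = true
NOT ((p6 AND p1) IMPLIES p5) = NOT true = false
(p6 IMPLIES p3) IMPLIES NOT ((p6 AND p1) IMPLIES p5) = true IMPLIES false = false
p1 IMPLIES p6 = false IMPLIES false = true
(p1 IMPLIES p6) IMPLIES p1 = true IMPLIES false = false
p6 IMPLIES p3 = false IMPLIES false = true
p5 OR (p6 IMPLIES p3) = false OR true = true
(p5 OR (p6 IMPLIES p3)) OR p4 = true OR false = true
((p5 OR (p6 IMPLIES p3)) OR p4) AND p6 = true AND false = false
((p1 IMPLIES p6) IMPLIES p1) AND (((p5 OR (p6 IMPLIES p3)) OR p4) AND p6) = false AND false = false
NOT (((p1 IMPLIES p6) IMPLIES p1) AND (((p5 OR (p6 IMPLIES p3)) OR p4) AND p6)) = NOT false = true
((p6 IMPLIES p3) IMPLIES NOT ((p6 AND p1) IMPLIES p5)) IMPLIES NOT (((p1 IMPLIES p6) IMPLIES p1) AND (((p5 OR (p6 IMPLIES p3)) OR p4) AND p6)) = false IMPLIES true = true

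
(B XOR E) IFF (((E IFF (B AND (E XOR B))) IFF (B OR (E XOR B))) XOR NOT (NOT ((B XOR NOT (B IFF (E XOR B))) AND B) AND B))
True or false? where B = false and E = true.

B XOR E = false XOR true = true
E XOR B = true XOR false = true
B AND (E XOR B) = false AND true = false
E IFF (B AND (E XOR B)) = true IFF false = false
E XOR B = true XOR false = true
B OR (E XOR B) = false OR true = true
(E IFF (B AND (E XOR B))) IFF (B OR (E XOR B)) = false IFF true = false
E XOR B = true XOR false = true
B IFF (E XOR B) = false IFF true = false
NOT (B IFF (E XOR B)) = NOT false = true
B XOR NOT (B IFF (E XOR B)) = false XOR true = true
(B XOR NOT (B IFF (E XOR B))) AND B = true AND false = false
NOT ((B XOR NOT (B IFF (E XOR B))) AND B) = NOT false = true
NOT ((B XOR NOT (B IFF (E XOR B))) AND B) AND B = true AND false = false
NOT (NOT ((B XOR NOT (B IFF (E XOR B))) AND B) AND B) = NOT false = true
((E IFF (B AND (E XOR B))) IFF (B OR (E XOR B))) XOR NOT (NOT ((B XOR NOT (B IFF (E XOR B))) AND B) AND B) = false XOR true = true
(B XOR E) IFF (((E IFF (B AND (E XOR B))) IFF (B OR (E XOR B))) XOR NOT (NOT ((B XOR NOT (B IFF (E XOR B))) AND B) AND B)) = true IFF true = true

true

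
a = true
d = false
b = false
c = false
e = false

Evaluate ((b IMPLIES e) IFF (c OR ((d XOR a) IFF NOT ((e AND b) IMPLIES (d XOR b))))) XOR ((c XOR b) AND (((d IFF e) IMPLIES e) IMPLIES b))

false

b IMPLIES e = false IMPLIES false = true
d XOR a = false XOR true = true
e AND b = false AND false = false
d XOR b = false XOR false = false
(e AND b) IMPLIES (d XOR b) = false IMPLIES false = true
NOT ((e AND b) IMPLIES (d XOR b)) = NOT true = false
(d XOR a) IFF NOT ((e AND b) IMPLIES (d XOR b)) = true IFF false = false
c OR ((d XOR a) IFF NOT ((e AND b) IMPLIES (d XOR b))) = false OR false = false
(b IMPLIES e) IFF (c OR ((d XOR a) IFF NOT ((e AND b) IMPLIES (d XOR b)))) = true IFF false = false
c XOR b = false XOR false = false
d IFF e = false IFF false = true
(d IFF e) IMPLIES e = true IMPLIES false = false
((d IFF e) IMPLIES e) IMPLIES b = false IMPLIES false = true
(c XOR b) AND (((d IFF e) IMPLIES e) IMPLIES b) = false AND true = false
((b IMPLIES e) IFF (c OR ((d XOR a) IFF NOT ((e AND b) IMPLIES (d XOR b))))) XOR ((c XOR b) AND (((d IFF e) IMPLIES e) IMPLIES b)) = false XOR false = false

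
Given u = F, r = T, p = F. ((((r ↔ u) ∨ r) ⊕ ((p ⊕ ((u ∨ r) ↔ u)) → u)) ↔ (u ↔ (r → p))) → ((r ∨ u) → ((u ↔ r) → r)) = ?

T

r ↔ u = T ↔ F = F
(r ↔ u) ∨ r = F ∨ T = T
u ∨ r = F ∨ T = T
(u ∨ r) ↔ u = T ↔ F = F
p ⊕ ((u ∨ r) ↔ u) = F ⊕ F = F
(p ⊕ ((u ∨ r) ↔ u)) → u = F → F = T
((r ↔ u) ∨ r) ⊕ ((p ⊕ ((u ∨ r) ↔ u)) → u) = T ⊕ T = F
r → p = T → F = F
u ↔ (r → p) = F ↔ F = T
(((r ↔ u) ∨ r) ⊕ ((p ⊕ ((u ∨ r) ↔ u)) → u)) ↔ (u ↔ (r → p)) = F ↔ T = F
r ∨ u = T ∨ F = T
u ↔ r = F ↔ T = F
(u ↔ r) → r = F → T = T
(r ∨ u) → ((u ↔ r) → r) = T → T = T
((((r ↔ u) ∨ r) ⊕ ((p ⊕ ((u ∨ r) ↔ u)) → u)) ↔ (u ↔ (r → p))) → ((r ∨ u) → ((u ↔ r) → r)) = F → T = T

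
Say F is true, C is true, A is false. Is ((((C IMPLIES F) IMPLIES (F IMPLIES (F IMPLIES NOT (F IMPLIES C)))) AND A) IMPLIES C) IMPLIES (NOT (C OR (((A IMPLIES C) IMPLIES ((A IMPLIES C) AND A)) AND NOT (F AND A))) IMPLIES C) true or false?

true

C IMPLIES F = true IMPLIES true = true
F IMPLIES C = true IMPLIES true = true
NOT (F IMPLIES C) = NOT true = false
F IMPLIES NOT (F IMPLIES C) = true IMPLIES false = false
F IMPLIES (F IMPLIES NOT (F IMPLIES C)) = true IMPLIES false = false
(C IMPLIES F) IMPLIES (F IMPLIES (F IMPLIES NOT (F IMPLIES C))) = true IMPLIES false = false
((C IMPLIES F) IMPLIES (F IMPLIES (F IMPLIES NOT (F IMPLIES C)))) AND A = false AND false = false
(((C IMPLIES F) IMPLIES (F IMPLIES (F IMPLIES NOT (F IMPLIES C)))) AND A) IMPLIES C = false IMPLIES true = true
A IMPLIES C = false IMPLIES true = true
A IMPLIES C = false IMPLIES true = true
(A IMPLIES C) AND A = true AND false = false
(A IMPLIES C) IMPLIES ((A IMPLIES C) AND A) = true IMPLIES false = false
F AND A = true AND false = false
NOT (F AND A) = NOT false = true
((A IMPLIES C) IMPLIES ((A IMPLIES C) AND A)) AND NOT (F AND A) = false AND true = false
C OR (((A IMPLIES C) IMPLIES ((A IMPLIES C) AND A)) AND NOT (F AND A)) = true OR false = true
NOT (C OR (((A IMPLIES C) IMPLIES ((A IMPLIES C) AND A)) AND NOT (F AND A))) = NOT true = false
NOT (C OR (((A IMPLIES C) IMPLIES ((A IMPLIES C) AND A)) AND NOT (F AND A))) IMPLIES C = false IMPLIES true = true
((((C IMPLIES F) IMPLIES (F IMPLIES (F IMPLIES NOT (F IMPLIES C)))) AND A) IMPLIES C) IMPLIES (NOT (C OR (((A IMPLIES C) IMPLIES ((A IMPLIES C) AND A)) AND NOT (F AND A))) IMPLIES C) = true IMPLIES true = true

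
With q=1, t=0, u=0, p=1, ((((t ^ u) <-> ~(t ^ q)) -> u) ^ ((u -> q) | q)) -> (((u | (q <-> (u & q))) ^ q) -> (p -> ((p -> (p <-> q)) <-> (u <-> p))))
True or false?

t ^ u = 0 ^ 0 = 0
t ^ q = 0 ^ 1 = 1
~(t ^ q) = ~1 = 0
(t ^ u) <-> ~(t ^ q) = 0 <-> 0 = 1
((t ^ u) <-> ~(t ^ q)) -> u = 1 -> 0 = 0
u -> q = 0 -> 1 = 1
(u -> q) | q = 1 | 1 = 1
(((t ^ u) <-> ~(t ^ q)) -> u) ^ ((u -> q) | q) = 0 ^ 1 = 1
u & q = 0 & 1 = 0
q <-> (u & q) = 1 <-> 0 = 0
u | (q <-> (u & q)) = 0 | 0 = 0
(u | (q <-> (u & q))) ^ q = 0 ^ 1 = 1
p <-> q = 1 <-> 1 = 1
p -> (p <-> q) = 1 -> 1 = 1
u <-> p = 0 <-> 1 = 0
(p -> (p <-> q)) <-> (u <-> p) = 1 <-> 0 = 0
p -> ((p -> (p <-> q)) <-> (u <-> p)) = 1 -> 0 = 0
((u | (q <-> (u & q))) ^ q) -> (p -> ((p -> (p <-> q)) <-> (u <-> p))) = 1 -> 0 = 0
((((t ^ u) <-> ~(t ^ q)) -> u) ^ ((u -> q) | q)) -> (((u | (q <-> (u & q))) ^ q) -> (p -> ((p -> (p <-> q)) <-> (u <-> p)))) = 1 -> 0 = 0

0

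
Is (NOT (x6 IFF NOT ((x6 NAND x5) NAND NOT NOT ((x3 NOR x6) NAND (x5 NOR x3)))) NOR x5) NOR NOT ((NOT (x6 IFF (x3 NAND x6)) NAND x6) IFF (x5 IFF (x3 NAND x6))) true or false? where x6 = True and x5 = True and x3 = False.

x6 NAND x5 = True NAND True = False
x3 NOR x6 = False NOR True = False
x5 NOR x3 = True NOR False = False
(x3 NOR x6) NAND (x5 NOR x3) = False NAND False = True
NOT ((x3 NOR x6) NAND (x5 NOR x3)) = NOT True = False
NOT NOT ((x3 NOR x6) NAND (x5 NOR x3)) = NOT False = True
(x6 NAND x5) NAND NOT NOT ((x3 NOR x6) NAND (x5 NOR x3)) = False NAND True = True
NOT ((x6 NAND x5) NAND NOT NOT ((x3 NOR x6) NAND (x5 NOR x3))) = NOT True = False
x6 IFF NOT ((x6 NAND x5) NAND NOT NOT ((x3 NOR x6) NAND (x5 NOR x3))) = True IFF False = False
NOT (x6 IFF NOT ((x6 NAND x5) NAND NOT NOT ((x3 NOR x6) NAND (x5 NOR x3)))) = NOT False = True
NOT (x6 IFF NOT ((x6 NAND x5) NAND NOT NOT ((x3 NOR x6) NAND (x5 NOR x3)))) NOR x5 = True NOR True = False
x3 NAND x6 = False NAND True = True
x6 IFF (x3 NAND x6) = True IFF True = True
NOT (x6 IFF (x3 NAND x6)) = NOT True = False
NOT (x6 IFF (x3 NAND x6)) NAND x6 = False NAND True = True
x3 NAND x6 = False NAND True = True
x5 IFF (x3 NAND x6) = True IFF True = True
(NOT (x6 IFF (x3 NAND x6)) NAND x6) IFF (x5 IFF (x3 NAND x6)) = True IFF True = True
NOT ((NOT (x6 IFF (x3 NAND x6)) NAND x6) IFF (x5 IFF (x3 NAND x6))) = NOT True = False
(NOT (x6 IFF NOT ((x6 NAND x5) NAND NOT NOT ((x3 NOR x6) NAND (x5 NOR x3)))) NOR x5) NOR NOT ((NOT (x6 IFF (x3 NAND x6)) NAND x6) IFF (x5 IFF (x3 NAND x6))) = False NOR False = True

True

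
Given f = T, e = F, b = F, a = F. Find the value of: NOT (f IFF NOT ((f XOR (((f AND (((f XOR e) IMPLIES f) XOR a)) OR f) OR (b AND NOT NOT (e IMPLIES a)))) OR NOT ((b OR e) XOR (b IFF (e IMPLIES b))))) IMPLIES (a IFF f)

f XOR e = T XOR F = T
(f XOR e) IMPLIES f = T IMPLIES T = T
((f XOR e) IMPLIES f) XOR a = T XOR F = T
f AND (((f XOR e) IMPLIES f) XOR a) = T AND T = T
(f AND (((f XOR e) IMPLIES f) XOR a)) OR f = T OR T = T
e IMPLIES a = F IMPLIES F = T
NOT (e IMPLIES a) = NOT T = F
NOT NOT (e IMPLIES a) = NOT F = T
b AND NOT NOT (e IMPLIES a) = F AND T = F
((f AND (((f XOR e) IMPLIES f) XOR a)) OR f) OR (b AND NOT NOT (e IMPLIES a)) = T OR F = T
f XOR (((f AND (((f XOR e) IMPLIES f) XOR a)) OR f) OR (b AND NOT NOT (e IMPLIES a))) = T XOR T = F
b OR e = F OR F = F
e IMPLIES b = F IMPLIES F = T
b IFF (e IMPLIES b) = F IFF T = F
(b OR e) XOR (b IFF (e IMPLIES b)) = F XOR F = F
NOT ((b OR e) XOR (b IFF (e IMPLIES b))) = NOT F = T
(f XOR (((f AND (((f XOR e) IMPLIES f) XOR a)) OR f) OR (b AND NOT NOT (e IMPLIES a)))) OR NOT ((b OR e) XOR (b IFF (e IMPLIES b))) = F OR T = T
NOT ((f XOR (((f AND (((f XOR e) IMPLIES f) XOR a)) OR f) OR (b AND NOT NOT (e IMPLIES a)))) OR NOT ((b OR e) XOR (b IFF (e IMPLIES b)))) = NOT T = F
f IFF NOT ((f XOR (((f AND (((f XOR e) IMPLIES f) XOR a)) OR f) OR (b AND NOT NOT (e IMPLIES a)))) OR NOT ((b OR e) XOR (b IFF (e IMPLIES b)))) = T IFF F = F
NOT (f IFF NOT ((f XOR (((f AND (((f XOR e) IMPLIES f) XOR a)) OR f) OR (b AND NOT NOT (e IMPLIES a)))) OR NOT ((b OR e) XOR (b IFF (e IMPLIES b))))) = NOT F = T
a IFF f = F IFF T = F
NOT (f IFF NOT ((f XOR (((f AND (((f XOR e) IMPLIES f) XOR a)) OR f) OR (b AND NOT NOT (e IMPLIES a)))) OR NOT ((b OR e) XOR (b IFF (e IMPLIES b))))) IMPLIES (a IFF f) = T IMPLIES F = F

F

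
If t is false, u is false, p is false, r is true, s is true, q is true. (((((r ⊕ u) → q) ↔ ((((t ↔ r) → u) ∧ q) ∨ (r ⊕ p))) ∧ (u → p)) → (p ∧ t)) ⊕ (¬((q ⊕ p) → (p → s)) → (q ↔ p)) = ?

r ⊕ u = True ⊕ False = True
(r ⊕ u) → q = True → True = True
t ↔ r = False ↔ True = False
(t ↔ r) → u = False → False = True
((t ↔ r) → u) ∧ q = True ∧ True = True
r ⊕ p = True ⊕ False = True
(((t ↔ r) → u) ∧ q) ∨ (r ⊕ p) = True ∨ True = True
((r ⊕ u) → q) ↔ ((((t ↔ r) → u) ∧ q) ∨ (r ⊕ p)) = True ↔ True = True
u → p = False → False = True
(((r ⊕ u) → q) ↔ ((((t ↔ r) → u) ∧ q) ∨ (r ⊕ p))) ∧ (u → p) = True ∧ True = True
p ∧ t = False ∧ False = False
((((r ⊕ u) → q) ↔ ((((t ↔ r) → u) ∧ q) ∨ (r ⊕ p))) ∧ (u → p)) → (p ∧ t) = True → False = False
q ⊕ p = True ⊕ False = True
p → s = False → True = True
(q ⊕ p) → (p → s) = True → True = True
¬((q ⊕ p) → (p → s)) = ¬True = False
q ↔ p = True ↔ False = False
¬((q ⊕ p) → (p → s)) → (q ↔ p) = False → False = True
(((((r ⊕ u) → q) ↔ ((((t ↔ r) → u) ∧ q) ∨ (r ⊕ p))) ∧ (u → p)) → (p ∧ t)) ⊕ (¬((q ⊕ p) → (p → s)) → (q ↔ p)) = False ⊕ True = True

True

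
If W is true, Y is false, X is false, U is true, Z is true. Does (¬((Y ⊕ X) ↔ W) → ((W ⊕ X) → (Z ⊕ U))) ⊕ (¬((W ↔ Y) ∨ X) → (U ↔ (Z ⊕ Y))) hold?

Y ⊕ X = F ⊕ F = F
(Y ⊕ X) ↔ W = F ↔ T = F
¬((Y ⊕ X) ↔ W) = ¬F = T
W ⊕ X = T ⊕ F = T
Z ⊕ U = T ⊕ T = F
(W ⊕ X) → (Z ⊕ U) = T → F = F
¬((Y ⊕ X) ↔ W) → ((W ⊕ X) → (Z ⊕ U)) = T → F = F
W ↔ Y = T ↔ F = F
(W ↔ Y) ∨ X = F ∨ F = F
¬((W ↔ Y) ∨ X) = ¬F = T
Z ⊕ Y = T ⊕ F = T
U ↔ (Z ⊕ Y) = T ↔ T = T
¬((W ↔ Y) ∨ X) → (U ↔ (Z ⊕ Y)) = T → T = T
(¬((Y ⊕ X) ↔ W) → ((W ⊕ X) → (Z ⊕ U))) ⊕ (¬((W ↔ Y) ∨ X) → (U ↔ (Z ⊕ Y))) = F ⊕ T = T

T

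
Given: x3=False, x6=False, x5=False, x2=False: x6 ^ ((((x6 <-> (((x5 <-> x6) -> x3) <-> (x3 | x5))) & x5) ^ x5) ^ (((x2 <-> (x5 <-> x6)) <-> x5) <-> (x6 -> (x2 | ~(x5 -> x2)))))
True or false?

x5 <-> x6 = False <-> False = True
(x5 <-> x6) -> x3 = True -> False = False
x3 | x5 = False | False = False
((x5 <-> x6) -> x3) <-> (x3 | x5) = False <-> False = True
x6 <-> (((x5 <-> x6) -> x3) <-> (x3 | x5)) = False <-> True = False
(x6 <-> (((x5 <-> x6) -> x3) <-> (x3 | x5))) & x5 = False & False = False
((x6 <-> (((x5 <-> x6) -> x3) <-> (x3 | x5))) & x5) ^ x5 = False ^ False = False
x5 <-> x6 = False <-> False = True
x2 <-> (x5 <-> x6) = False <-> True = False
(x2 <-> (x5 <-> x6)) <-> x5 = False <-> False = True
x5 -> x2 = False -> False = True
~(x5 -> x2) = ~True = False
x2 | ~(x5 -> x2) = False | False = False
x6 -> (x2 | ~(x5 -> x2)) = False -> False = True
((x2 <-> (x5 <-> x6)) <-> x5) <-> (x6 -> (x2 | ~(x5 -> x2))) = True <-> True = True
(((x6 <-> (((x5 <-> x6) -> x3) <-> (x3 | x5))) & x5) ^ x5) ^ (((x2 <-> (x5 <-> x6)) <-> x5) <-> (x6 -> (x2 | ~(x5 -> x2)))) = False ^ True = True
x6 ^ ((((x6 <-> (((x5 <-> x6) -> x3) <-> (x3 | x5))) & x5) ^ x5) ^ (((x2 <-> (x5 <-> x6)) <-> x5) <-> (x6 -> (x2 | ~(x5 -> x2))))) = False ^ True = True

True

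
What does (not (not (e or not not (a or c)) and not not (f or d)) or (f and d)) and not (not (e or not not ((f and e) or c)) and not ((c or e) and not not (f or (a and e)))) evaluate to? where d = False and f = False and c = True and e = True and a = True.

True

a or c = True or True = True
not (a or c) = not True = False
not not (a or c) = not False = True
e or not not (a or c) = True or True = True
not (e or not not (a or c)) = not True = False
f or d = False or False = False
not (f or d) = not False = True
not not (f or d) = not True = False
not (e or not not (a or c)) and not not (f or d) = False and False = False
not (not (e or not not (a or c)) and not not (f or d)) = not False = True
f and d = False and False = False
not (not (e or not not (a or c)) and not not (f or d)) or (f and d) = True or False = True
f and e = False and True = False
(f and e) or c = False or True = True
not ((f and e) or c) = not True = False
not not ((f and e) or c) = not False = True
e or not not ((f and e) or c) = True or True = True
not (e or not not ((f and e) or c)) = not True = False
c or e = True or True = True
a and e = True and True = True
f or (a and e) = False or True = True
not (f or (a and e)) = not True = False
not not (f or (a and e)) = not False = True
(c or e) and not not (f or (a and e)) = True and True = True
not ((c or e) and not not (f or (a and e))) = not True = False
not (e or not not ((f and e) or c)) and not ((c or e) and not not (f or (a and e))) = False and False = False
not (not (e or not not ((f and e) or c)) and not ((c or e) and not not (f or (a and e)))) = not False = True
(not (not (e or not not (a or c)) and not not (f or d)) or (f and d)) and not (not (e or not not ((f and e) or c)) and not ((c or e) and not not (f or (a and e)))) = True and True = True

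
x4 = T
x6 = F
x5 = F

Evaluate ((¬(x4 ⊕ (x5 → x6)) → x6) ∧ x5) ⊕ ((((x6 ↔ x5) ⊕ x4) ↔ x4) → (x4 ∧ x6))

x5 → x6 = F → F = T
x4 ⊕ (x5 → x6) = T ⊕ T = F
¬(x4 ⊕ (x5 → x6)) = ¬F = T
¬(x4 ⊕ (x5 → x6)) → x6 = T → F = F
(¬(x4 ⊕ (x5 → x6)) → x6) ∧ x5 = F ∧ F = F
x6 ↔ x5 = F ↔ F = T
(x6 ↔ x5) ⊕ x4 = T ⊕ T = F
((x6 ↔ x5) ⊕ x4) ↔ x4 = F ↔ T = F
x4 ∧ x6 = T ∧ F = F
(((x6 ↔ x5) ⊕ x4) ↔ x4) → (x4 ∧ x6) = F → F = T
((¬(x4 ⊕ (x5 → x6)) → x6) ∧ x5) ⊕ ((((x6 ↔ x5) ⊕ x4) ↔ x4) → (x4 ∧ x6)) = F ⊕ T = T

T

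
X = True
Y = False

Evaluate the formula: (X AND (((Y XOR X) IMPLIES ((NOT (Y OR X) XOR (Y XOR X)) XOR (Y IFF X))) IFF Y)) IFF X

Y XOR X = False XOR True = True
Y OR X = False OR True = True
NOT (Y OR X) = NOT True = False
Y XOR X = False XOR True = True
NOT (Y OR X) XOR (Y XOR X) = False XOR True = True
Y IFF X = False IFF True = False
(NOT (Y OR X) XOR (Y XOR X)) XOR (Y IFF X) = True XOR False = True
(Y XOR X) IMPLIES ((NOT (Y OR X) XOR (Y XOR X)) XOR (Y IFF X)) = True IMPLIES True = True
((Y XOR X) IMPLIES ((NOT (Y OR X) XOR (Y XOR X)) XOR (Y IFF X))) IFF Y = True IFF False = False
X AND (((Y XOR X) IMPLIES ((NOT (Y OR X) XOR (Y XOR X)) XOR (Y IFF X))) IFF Y) = True AND False = False
(X AND (((Y XOR X) IMPLIES ((NOT (Y OR X) XOR (Y XOR X)) XOR (Y IFF X))) IFF Y)) IFF X = False IFF True = False

False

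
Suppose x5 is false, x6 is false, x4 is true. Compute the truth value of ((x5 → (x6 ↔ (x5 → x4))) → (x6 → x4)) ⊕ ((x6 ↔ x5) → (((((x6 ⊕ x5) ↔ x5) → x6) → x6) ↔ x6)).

x5 → x4 = False → True = True
x6 ↔ (x5 → x4) = False ↔ True = False
x5 → (x6 ↔ (x5 → x4)) = False → False = True
x6 → x4 = False → True = True
(x5 → (x6 ↔ (x5 → x4))) → (x6 → x4) = True → True = True
x6 ↔ x5 = False ↔ False = True
x6 ⊕ x5 = False ⊕ False = False
(x6 ⊕ x5) ↔ x5 = False ↔ False = True
((x6 ⊕ x5) ↔ x5) → x6 = True → False = False
(((x6 ⊕ x5) ↔ x5) → x6) → x6 = False → False = True
((((x6 ⊕ x5) ↔ x5) → x6) → x6) ↔ x6 = True ↔ False = False
(x6 ↔ x5) → (((((x6 ⊕ x5) ↔ x5) → x6) → x6) ↔ x6) = True → False = False
((x5 → (x6 ↔ (x5 → x4))) → (x6 → x4)) ⊕ ((x6 ↔ x5) → (((((x6 ⊕ x5) ↔ x5) → x6) → x6) ↔ x6)) = True ⊕ False = True

True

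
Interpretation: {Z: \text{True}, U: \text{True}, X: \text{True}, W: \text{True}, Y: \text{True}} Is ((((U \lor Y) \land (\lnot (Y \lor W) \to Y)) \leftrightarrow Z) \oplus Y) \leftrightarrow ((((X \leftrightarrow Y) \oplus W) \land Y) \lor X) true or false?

U \lor Y = \text{True} \lor \text{True} = \text{True}
Y \lor W = \text{True} \lor \text{True} = \text{True}
\lnot (Y \lor W) = \lnot \text{True} = \text{False}
\lnot (Y \lor W) \to Y = \text{False} \to \text{True} = \text{True}
(U \lor Y) \land (\lnot (Y \lor W) \to Y) = \text{True} \land \text{True} = \text{True}
((U \lor Y) \land (\lnot (Y \lor W) \to Y)) \leftrightarrow Z = \text{True} \leftrightarrow \text{True} = \text{True}
(((U \lor Y) \land (\lnot (Y \lor W) \to Y)) \leftrightarrow Z) \oplus Y = \text{True} \oplus \text{True} = \text{False}
X \leftrightarrow Y = \text{True} \leftrightarrow \text{True} = \text{True}
(X \leftrightarrow Y) \oplus W = \text{True} \oplus \text{True} = \text{False}
((X \leftrightarrow Y) \oplus W) \land Y = \text{False} \land \text{True} = \text{False}
(((X \leftrightarrow Y) \oplus W) \land Y) \lor X = \text{False} \lor \text{True} = \text{True}
((((U \lor Y) \land (\lnot (Y \lor W) \to Y)) \leftrightarrow Z) \oplus Y) \leftrightarrow ((((X \leftrightarrow Y) \oplus W) \land Y) \lor X) = \text{False} \leftrightarrow \text{True} = \text{False}

\text{False}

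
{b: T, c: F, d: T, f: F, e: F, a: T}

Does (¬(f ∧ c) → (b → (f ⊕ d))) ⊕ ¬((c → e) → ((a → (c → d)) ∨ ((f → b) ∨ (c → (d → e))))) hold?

T

f ∧ c = F ∧ F = F
¬(f ∧ c) = ¬F = T
f ⊕ d = F ⊕ T = T
b → (f ⊕ d) = T → T = T
¬(f ∧ c) → (b → (f ⊕ d)) = T → T = T
c → e = F → F = T
c → d = F → T = T
a → (c → d) = T → T = T
f → b = F → T = T
d → e = T → F = F
c → (d → e) = F → F = T
(f → b) ∨ (c → (d → e)) = T ∨ T = T
(a → (c → d)) ∨ ((f → b) ∨ (c → (d → e))) = T ∨ T = T
(c → e) → ((a → (c → d)) ∨ ((f → b) ∨ (c → (d → e)))) = T → T = T
¬((c → e) → ((a → (c → d)) ∨ ((f → b) ∨ (c → (d → e))))) = ¬T = F
(¬(f ∧ c) → (b → (f ⊕ d))) ⊕ ¬((c → e) → ((a → (c → d)) ∨ ((f → b) ∨ (c → (d → e))))) = T ⊕ F = T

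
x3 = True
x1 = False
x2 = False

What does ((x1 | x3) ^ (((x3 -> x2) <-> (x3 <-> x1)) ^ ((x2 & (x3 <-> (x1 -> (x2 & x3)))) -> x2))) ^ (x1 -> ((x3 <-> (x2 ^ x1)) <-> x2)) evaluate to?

False

x1 | x3 = False | True = True
x3 -> x2 = True -> False = False
x3 <-> x1 = True <-> False = False
(x3 -> x2) <-> (x3 <-> x1) = False <-> False = True
x2 & x3 = False & True = False
x1 -> (x2 & x3) = False -> False = True
x3 <-> (x1 -> (x2 & x3)) = True <-> True = True
x2 & (x3 <-> (x1 -> (x2 & x3))) = False & True = False
(x2 & (x3 <-> (x1 -> (x2 & x3)))) -> x2 = False -> False = True
((x3 -> x2) <-> (x3 <-> x1)) ^ ((x2 & (x3 <-> (x1 -> (x2 & x3)))) -> x2) = True ^ True = False
(x1 | x3) ^ (((x3 -> x2) <-> (x3 <-> x1)) ^ ((x2 & (x3 <-> (x1 -> (x2 & x3)))) -> x2)) = True ^ False = True
x2 ^ x1 = False ^ False = False
x3 <-> (x2 ^ x1) = True <-> False = False
(x3 <-> (x2 ^ x1)) <-> x2 = False <-> False = True
x1 -> ((x3 <-> (x2 ^ x1)) <-> x2) = False -> True = True
((x1 | x3) ^ (((x3 -> x2) <-> (x3 <-> x1)) ^ ((x2 & (x3 <-> (x1 -> (x2 & x3)))) -> x2))) ^ (x1 -> ((x3 <-> (x2 ^ x1)) <-> x2)) = True ^ True = False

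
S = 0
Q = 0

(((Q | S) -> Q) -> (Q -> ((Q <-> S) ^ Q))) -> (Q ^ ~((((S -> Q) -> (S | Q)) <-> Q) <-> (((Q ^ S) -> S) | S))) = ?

0

Q | S = 0 | 0 = 0
(Q | S) -> Q = 0 -> 0 = 1
Q <-> S = 0 <-> 0 = 1
(Q <-> S) ^ Q = 1 ^ 0 = 1
Q -> ((Q <-> S) ^ Q) = 0 -> 1 = 1
((Q | S) -> Q) -> (Q -> ((Q <-> S) ^ Q)) = 1 -> 1 = 1
S -> Q = 0 -> 0 = 1
S | Q = 0 | 0 = 0
(S -> Q) -> (S | Q) = 1 -> 0 = 0
((S -> Q) -> (S | Q)) <-> Q = 0 <-> 0 = 1
Q ^ S = 0 ^ 0 = 0
(Q ^ S) -> S = 0 -> 0 = 1
((Q ^ S) -> S) | S = 1 | 0 = 1
(((S -> Q) -> (S | Q)) <-> Q) <-> (((Q ^ S) -> S) | S) = 1 <-> 1 = 1
~((((S -> Q) -> (S | Q)) <-> Q) <-> (((Q ^ S) -> S) | S)) = ~1 = 0
Q ^ ~((((S -> Q) -> (S | Q)) <-> Q) <-> (((Q ^ S) -> S) | S)) = 0 ^ 0 = 0
(((Q | S) -> Q) -> (Q -> ((Q <-> S) ^ Q))) -> (Q ^ ~((((S -> Q) -> (S | Q)) <-> Q) <-> (((Q ^ S) -> S) | S))) = 1 -> 0 = 0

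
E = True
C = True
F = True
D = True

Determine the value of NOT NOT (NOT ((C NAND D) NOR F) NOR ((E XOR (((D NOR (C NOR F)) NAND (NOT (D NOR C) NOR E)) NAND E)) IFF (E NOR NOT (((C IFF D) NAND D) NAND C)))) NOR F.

False

Substituting E=True, C=True, F=True, D=True:
C NAND D = True NAND True = False
(C NAND D) NOR F = False NOR True = False
NOT ((C NAND D) NOR F) = NOT False = True
C NOR F = True NOR True = False
D NOR (C NOR F) = True NOR False = False
D NOR C = True NOR True = False
NOT (D NOR C) = NOT False = True
NOT (D NOR C) NOR E = True NOR True = False
(D NOR (C NOR F)) NAND (NOT (D NOR C) NOR E) = False NAND False = True
((D NOR (C NOR F)) NAND (NOT (D NOR C) NOR E)) NAND E = True NAND True = False
E XOR (((D NOR (C NOR F)) NAND (NOT (D NOR C) NOR E)) NAND E) = True XOR False = True
C IFF D = True IFF True = True
(C IFF D) NAND D = True NAND True = False
((C IFF D) NAND D) NAND C = False NAND True = True
NOT (((C IFF D) NAND D) NAND C) = NOT True = False
E NOR NOT (((C IFF D) NAND D) NAND C) = True NOR False = False
(E XOR (((D NOR (C NOR F)) NAND (NOT (D NOR C) NOR E)) NAND E)) IFF (E NOR NOT (((C IFF D) NAND D) NAND C)) = True IFF False = False
NOT ((C NAND D) NOR F) NOR ((E XOR (((D NOR (C NOR F)) NAND (NOT (D NOR C) NOR E)) NAND E)) IFF (E NOR NOT (((C IFF D) NAND D) NAND C))) = True NOR False = False
NOT (NOT ((C NAND D) NOR F) NOR ((E XOR (((D NOR (C NOR F)) NAND (NOT (D NOR C) NOR E)) NAND E)) IFF (E NOR NOT (((C IFF D) NAND D) NAND C)))) = NOT False = True
NOT NOT (NOT ((C NAND D) NOR F) NOR ((E XOR (((D NOR (C NOR F)) NAND (NOT (D NOR C) NOR E)) NAND E)) IFF (E NOR NOT (((C IFF D) NAND D) NAND C)))) = NOT True = False
NOT NOT (NOT ((C NAND D) NOR F) NOR ((E XOR (((D NOR (C NOR F)) NAND (NOT (D NOR C) NOR E)) NAND E)) IFF (E NOR NOT (((C IFF D) NAND D) NAND C)))) NOR F = False NOR True = False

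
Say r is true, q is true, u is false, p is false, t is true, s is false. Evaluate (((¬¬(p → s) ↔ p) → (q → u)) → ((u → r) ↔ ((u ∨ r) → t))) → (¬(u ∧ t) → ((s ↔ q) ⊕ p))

p → s = F → F = T
¬(p → s) = ¬T = F
¬¬(p → s) = ¬F = T
¬¬(p → s) ↔ p = T ↔ F = F
q → u = T → F = F
(¬¬(p → s) ↔ p) → (q → u) = F → F = T
u → r = F → T = T
u ∨ r = F ∨ T = T
(u ∨ r) → t = T → T = T
(u → r) ↔ ((u ∨ r) → t) = T ↔ T = T
((¬¬(p → s) ↔ p) → (q → u)) → ((u → r) ↔ ((u ∨ r) → t)) = T → T = T
u ∧ t = F ∧ T = F
¬(u ∧ t) = ¬F = T
s ↔ q = F ↔ T = F
(s ↔ q) ⊕ p = F ⊕ F = F
¬(u ∧ t) → ((s ↔ q) ⊕ p) = T → F = F
(((¬¬(p → s) ↔ p) → (q → u)) → ((u → r) ↔ ((u ∨ r) → t))) → (¬(u ∧ t) → ((s ↔ q) ⊕ p)) = T → F = F

F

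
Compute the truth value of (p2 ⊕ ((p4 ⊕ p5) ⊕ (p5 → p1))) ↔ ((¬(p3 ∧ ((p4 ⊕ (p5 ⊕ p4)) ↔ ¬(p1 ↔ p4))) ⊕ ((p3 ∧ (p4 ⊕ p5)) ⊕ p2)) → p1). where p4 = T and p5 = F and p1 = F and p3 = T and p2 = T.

p4 ⊕ p5 = T ⊕ F = T
p5 → p1 = F → F = T
(p4 ⊕ p5) ⊕ (p5 → p1) = T ⊕ T = F
p2 ⊕ ((p4 ⊕ p5) ⊕ (p5 → p1)) = T ⊕ F = T
p5 ⊕ p4 = F ⊕ T = T
p4 ⊕ (p5 ⊕ p4) = T ⊕ T = F
p1 ↔ p4 = F ↔ T = F
¬(p1 ↔ p4) = ¬F = T
(p4 ⊕ (p5 ⊕ p4)) ↔ ¬(p1 ↔ p4) = F ↔ T = F
p3 ∧ ((p4 ⊕ (p5 ⊕ p4)) ↔ ¬(p1 ↔ p4)) = T ∧ F = F
¬(p3 ∧ ((p4 ⊕ (p5 ⊕ p4)) ↔ ¬(p1 ↔ p4))) = ¬F = T
p4 ⊕ p5 = T ⊕ F = T
p3 ∧ (p4 ⊕ p5) = T ∧ T = T
(p3 ∧ (p4 ⊕ p5)) ⊕ p2 = T ⊕ T = F
¬(p3 ∧ ((p4 ⊕ (p5 ⊕ p4)) ↔ ¬(p1 ↔ p4))) ⊕ ((p3 ∧ (p4 ⊕ p5)) ⊕ p2) = T ⊕ F = T
(¬(p3 ∧ ((p4 ⊕ (p5 ⊕ p4)) ↔ ¬(p1 ↔ p4))) ⊕ ((p3 ∧ (p4 ⊕ p5)) ⊕ p2)) → p1 = T → F = F
(p2 ⊕ ((p4 ⊕ p5) ⊕ (p5 → p1))) ↔ ((¬(p3 ∧ ((p4 ⊕ (p5 ⊕ p4)) ↔ ¬(p1 ↔ p4))) ⊕ ((p3 ∧ (p4 ⊕ p5)) ⊕ p2)) → p1) = T ↔ F = F

F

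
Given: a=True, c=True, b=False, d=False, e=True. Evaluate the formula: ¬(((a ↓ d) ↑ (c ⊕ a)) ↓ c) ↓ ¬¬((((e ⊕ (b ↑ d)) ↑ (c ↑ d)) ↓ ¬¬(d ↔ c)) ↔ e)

Substituting a=True, c=True, b=False, d=False, e=True:
a ↓ d = True ↓ False = False
c ⊕ a = True ⊕ True = False
(a ↓ d) ↑ (c ⊕ a) = False ↑ False = True
((a ↓ d) ↑ (c ⊕ a)) ↓ c = True ↓ True = False
¬(((a ↓ d) ↑ (c ⊕ a)) ↓ c) = ¬False = True
b ↑ d = False ↑ False = True
e ⊕ (b ↑ d) = True ⊕ True = False
c ↑ d = True ↑ False = True
(e ⊕ (b ↑ d)) ↑ (c ↑ d) = False ↑ True = True
d ↔ c = False ↔ True = False
¬(d ↔ c) = ¬False = True
¬¬(d ↔ c) = ¬True = False
((e ⊕ (b ↑ d)) ↑ (c ↑ d)) ↓ ¬¬(d ↔ c) = True ↓ False = False
(((e ⊕ (b ↑ d)) ↑ (c ↑ d)) ↓ ¬¬(d ↔ c)) ↔ e = False ↔ True = False
¬((((e ⊕ (b ↑ d)) ↑ (c ↑ d)) ↓ ¬¬(d ↔ c)) ↔ e) = ¬False = True
¬¬((((e ⊕ (b ↑ d)) ↑ (c ↑ d)) ↓ ¬¬(d ↔ c)) ↔ e) = ¬True = False
¬(((a ↓ d) ↑ (c ⊕ a)) ↓ c) ↓ ¬¬((((e ⊕ (b ↑ d)) ↑ (c ↑ d)) ↓ ¬¬(d ↔ c)) ↔ e) = True ↓ False = False

False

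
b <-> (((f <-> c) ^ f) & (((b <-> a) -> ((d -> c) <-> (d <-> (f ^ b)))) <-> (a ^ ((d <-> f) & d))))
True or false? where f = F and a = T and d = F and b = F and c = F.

f <-> c = F <-> F = T
(f <-> c) ^ f = T ^ F = T
b <-> a = F <-> T = F
d -> c = F -> F = T
f ^ b = F ^ F = F
d <-> (f ^ b) = F <-> F = T
(d -> c) <-> (d <-> (f ^ b)) = T <-> T = T
(b <-> a) -> ((d -> c) <-> (d <-> (f ^ b))) = F -> T = T
d <-> f = F <-> F = T
(d <-> f) & d = T & F = F
a ^ ((d <-> f) & d) = T ^ F = T
((b <-> a) -> ((d -> c) <-> (d <-> (f ^ b)))) <-> (a ^ ((d <-> f) & d)) = T <-> T = T
((f <-> c) ^ f) & (((b <-> a) -> ((d -> c) <-> (d <-> (f ^ b)))) <-> (a ^ ((d <-> f) & d))) = T & T = T
b <-> (((f <-> c) ^ f) & (((b <-> a) -> ((d -> c) <-> (d <-> (f ^ b)))) <-> (a ^ ((d <-> f) & d)))) = F <-> T = F

F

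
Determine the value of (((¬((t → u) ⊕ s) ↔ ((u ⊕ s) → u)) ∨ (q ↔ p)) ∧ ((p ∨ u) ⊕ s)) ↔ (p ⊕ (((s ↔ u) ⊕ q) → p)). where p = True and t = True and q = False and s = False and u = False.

t → u = True → False = False
(t → u) ⊕ s = False ⊕ False = False
¬((t → u) ⊕ s) = ¬False = True
u ⊕ s = False ⊕ False = False
(u ⊕ s) → u = False → False = True
¬((t → u) ⊕ s) ↔ ((u ⊕ s) → u) = True ↔ True = True
q ↔ p = False ↔ True = False
(¬((t → u) ⊕ s) ↔ ((u ⊕ s) → u)) ∨ (q ↔ p) = True ∨ False = True
p ∨ u = True ∨ False = True
(p ∨ u) ⊕ s = True ⊕ False = True
((¬((t → u) ⊕ s) ↔ ((u ⊕ s) → u)) ∨ (q ↔ p)) ∧ ((p ∨ u) ⊕ s) = True ∧ True = True
s ↔ u = False ↔ False = True
(s ↔ u) ⊕ q = True ⊕ False = True
((s ↔ u) ⊕ q) → p = True → True = True
p ⊕ (((s ↔ u) ⊕ q) → p) = True ⊕ True = False
(((¬((t → u) ⊕ s) ↔ ((u ⊕ s) → u)) ∨ (q ↔ p)) ∧ ((p ∨ u) ⊕ s)) ↔ (p ⊕ (((s ↔ u) ⊕ q) → p)) = True ↔ False = False

False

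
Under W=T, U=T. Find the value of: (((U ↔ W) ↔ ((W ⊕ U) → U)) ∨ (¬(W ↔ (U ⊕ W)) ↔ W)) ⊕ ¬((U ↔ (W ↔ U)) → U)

T

Substituting W=T, U=T:
U ↔ W = T ↔ T = T
W ⊕ U = T ⊕ T = F
(W ⊕ U) → U = F → T = T
(U ↔ W) ↔ ((W ⊕ U) → U) = T ↔ T = T
U ⊕ W = T ⊕ T = F
W ↔ (U ⊕ W) = T ↔ F = F
¬(W ↔ (U ⊕ W)) = ¬F = T
¬(W ↔ (U ⊕ W)) ↔ W = T ↔ T = T
((U ↔ W) ↔ ((W ⊕ U) → U)) ∨ (¬(W ↔ (U ⊕ W)) ↔ W) = T ∨ T = T
W ↔ U = T ↔ T = T
U ↔ (W ↔ U) = T ↔ T = T
(U ↔ (W ↔ U)) → U = T → T = T
¬((U ↔ (W ↔ U)) → U) = ¬T = F
(((U ↔ W) ↔ ((W ⊕ U) → U)) ∨ (¬(W ↔ (U ⊕ W)) ↔ W)) ⊕ ¬((U ↔ (W ↔ U)) → U) = T ⊕ F = T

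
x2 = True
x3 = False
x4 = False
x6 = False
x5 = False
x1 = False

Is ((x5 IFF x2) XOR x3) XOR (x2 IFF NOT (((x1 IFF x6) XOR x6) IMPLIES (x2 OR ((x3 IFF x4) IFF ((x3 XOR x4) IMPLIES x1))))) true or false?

False

x5 IFF x2 = False IFF True = False
(x5 IFF x2) XOR x3 = False XOR False = False
x1 IFF x6 = False IFF False = True
(x1 IFF x6) XOR x6 = True XOR False = True
x3 IFF x4 = False IFF False = True
x3 XOR x4 = False XOR False = False
(x3 XOR x4) IMPLIES x1 = False IMPLIES False = True
(x3 IFF x4) IFF ((x3 XOR x4) IMPLIES x1) = True IFF True = True
x2 OR ((x3 IFF x4) IFF ((x3 XOR x4) IMPLIES x1)) = True OR True = True
((x1 IFF x6) XOR x6) IMPLIES (x2 OR ((x3 IFF x4) IFF ((x3 XOR x4) IMPLIES x1))) = True IMPLIES True = True
NOT (((x1 IFF x6) XOR x6) IMPLIES (x2 OR ((x3 IFF x4) IFF ((x3 XOR x4) IMPLIES x1)))) = NOT True = False
x2 IFF NOT (((x1 IFF x6) XOR x6) IMPLIES (x2 OR ((x3 IFF x4) IFF ((x3 XOR x4) IMPLIES x1)))) = True IFF False = False
((x5 IFF x2) XOR x3) XOR (x2 IFF NOT (((x1 IFF x6) XOR x6) IMPLIES (x2 OR ((x3 IFF x4) IFF ((x3 XOR x4) IMPLIES x1))))) = False XOR False = False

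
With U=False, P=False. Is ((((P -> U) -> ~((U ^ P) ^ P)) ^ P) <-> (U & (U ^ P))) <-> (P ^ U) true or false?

True

P -> U = False -> False = True
U ^ P = False ^ False = False
(U ^ P) ^ P = False ^ False = False
~((U ^ P) ^ P) = ~False = True
(P -> U) -> ~((U ^ P) ^ P) = True -> True = True
((P -> U) -> ~((U ^ P) ^ P)) ^ P = True ^ False = True
U ^ P = False ^ False = False
U & (U ^ P) = False & False = False
(((P -> U) -> ~((U ^ P) ^ P)) ^ P) <-> (U & (U ^ P)) = True <-> False = False
P ^ U = False ^ False = False
((((P -> U) -> ~((U ^ P) ^ P)) ^ P) <-> (U & (U ^ P))) <-> (P ^ U) = False <-> False = True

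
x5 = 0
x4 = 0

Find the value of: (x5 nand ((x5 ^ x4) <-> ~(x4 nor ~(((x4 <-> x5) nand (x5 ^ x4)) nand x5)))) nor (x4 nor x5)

x5 ^ x4 = 0 ^ 0 = 0
x4 <-> x5 = 0 <-> 0 = 1
x5 ^ x4 = 0 ^ 0 = 0
(x4 <-> x5) nand (x5 ^ x4) = 1 nand 0 = 1
((x4 <-> x5) nand (x5 ^ x4)) nand x5 = 1 nand 0 = 1
~(((x4 <-> x5) nand (x5 ^ x4)) nand x5) = ~1 = 0
x4 nor ~(((x4 <-> x5) nand (x5 ^ x4)) nand x5) = 0 nor 0 = 1
~(x4 nor ~(((x4 <-> x5) nand (x5 ^ x4)) nand x5)) = ~1 = 0
(x5 ^ x4) <-> ~(x4 nor ~(((x4 <-> x5) nand (x5 ^ x4)) nand x5)) = 0 <-> 0 = 1
x5 nand ((x5 ^ x4) <-> ~(x4 nor ~(((x4 <-> x5) nand (x5 ^ x4)) nand x5))) = 0 nand 1 = 1
x4 nor x5 = 0 nor 0 = 1
(x5 nand ((x5 ^ x4) <-> ~(x4 nor ~(((x4 <-> x5) nand (x5 ^ x4)) nand x5)))) nor (x4 nor x5) = 1 nor 1 = 0

0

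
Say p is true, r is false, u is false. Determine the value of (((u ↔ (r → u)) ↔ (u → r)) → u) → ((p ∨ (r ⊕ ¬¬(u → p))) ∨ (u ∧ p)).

T

r → u = F → F = T
u ↔ (r → u) = F ↔ T = F
u → r = F → F = T
(u ↔ (r → u)) ↔ (u → r) = F ↔ T = F
((u ↔ (r → u)) ↔ (u → r)) → u = F → F = T
u → p = F → T = T
¬(u → p) = ¬T = F
¬¬(u → p) = ¬F = T
r ⊕ ¬¬(u → p) = F ⊕ T = T
p ∨ (r ⊕ ¬¬(u → p)) = T ∨ T = T
u ∧ p = F ∧ T = F
(p ∨ (r ⊕ ¬¬(u → p))) ∨ (u ∧ p) = T ∨ F = T
(((u ↔ (r → u)) ↔ (u → r)) → u) → ((p ∨ (r ⊕ ¬¬(u → p))) ∨ (u ∧ p)) = T → T = T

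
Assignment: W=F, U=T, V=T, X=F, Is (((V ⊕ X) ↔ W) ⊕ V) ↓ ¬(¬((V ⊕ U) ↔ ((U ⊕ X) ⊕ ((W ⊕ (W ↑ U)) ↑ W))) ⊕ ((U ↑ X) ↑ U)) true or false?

V ⊕ X = T ⊕ F = T
(V ⊕ X) ↔ W = T ↔ F = F
((V ⊕ X) ↔ W) ⊕ V = F ⊕ T = T
V ⊕ U = T ⊕ T = F
U ⊕ X = T ⊕ F = T
W ↑ U = F ↑ T = T
W ⊕ (W ↑ U) = F ⊕ T = T
(W ⊕ (W ↑ U)) ↑ W = T ↑ F = T
(U ⊕ X) ⊕ ((W ⊕ (W ↑ U)) ↑ W) = T ⊕ T = F
(V ⊕ U) ↔ ((U ⊕ X) ⊕ ((W ⊕ (W ↑ U)) ↑ W)) = F ↔ F = T
¬((V ⊕ U) ↔ ((U ⊕ X) ⊕ ((W ⊕ (W ↑ U)) ↑ W))) = ¬T = F
U ↑ X = T ↑ F = T
(U ↑ X) ↑ U = T ↑ T = F
¬((V ⊕ U) ↔ ((U ⊕ X) ⊕ ((W ⊕ (W ↑ U)) ↑ W))) ⊕ ((U ↑ X) ↑ U) = F ⊕ F = F
¬(¬((V ⊕ U) ↔ ((U ⊕ X) ⊕ ((W ⊕ (W ↑ U)) ↑ W))) ⊕ ((U ↑ X) ↑ U)) = ¬F = T
(((V ⊕ X) ↔ W) ⊕ V) ↓ ¬(¬((V ⊕ U) ↔ ((U ⊕ X) ⊕ ((W ⊕ (W ↑ U)) ↑ W))) ⊕ ((U ↑ X) ↑ U)) = T ↓ T = F

F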